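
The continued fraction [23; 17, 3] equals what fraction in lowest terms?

1199/52

Fold from the inside: start with 3/1.
  17 + 1/3 = 52/3
  23 + 3/52 = 1199/52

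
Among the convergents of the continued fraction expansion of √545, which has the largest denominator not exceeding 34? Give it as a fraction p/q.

√545 = [23; 2, 1, 8, 1, 2, 46, …] (period length 6).
Convergents:
  p_0/q_0 = 23/1
  p_1/q_1 = 47/2
  p_2/q_2 = 70/3
  p_3/q_3 = 607/26
  p_4/q_4 = 677/29
  p_5/q_5 = 1961/84
q_4 = 29 ≤ 34 < 84 = q_5, so the answer is 677/29.

677/29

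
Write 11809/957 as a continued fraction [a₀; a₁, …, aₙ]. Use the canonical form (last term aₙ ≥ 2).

[12; 2, 1, 17, 18]

11809 = 12*957 + 325
957 = 2*325 + 307
325 = 1*307 + 18
307 = 17*18 + 1
18 = 18*1 + 0  (stop)
So 11809/957 = [12; 2, 1, 17, 18].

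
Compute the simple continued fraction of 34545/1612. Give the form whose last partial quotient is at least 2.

[21; 2, 3, 15, 15]

34545 = 21×1612 + 693
1612 = 2×693 + 226
693 = 3×226 + 15
226 = 15×15 + 1
15 = 15×1 + 0  (stop)
So 34545/1612 = [21; 2, 3, 15, 15].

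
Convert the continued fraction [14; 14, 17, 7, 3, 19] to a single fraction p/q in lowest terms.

1440701/102387

Fold from the inside: start with 19/1.
  3 + 1/19 = 58/19
  7 + 19/58 = 425/58
  17 + 58/425 = 7283/425
  14 + 425/7283 = 102387/7283
  14 + 7283/102387 = 1440701/102387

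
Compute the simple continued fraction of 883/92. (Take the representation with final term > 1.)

883 = 9×92 + 55
92 = 1×55 + 37
55 = 1×37 + 18
37 = 2×18 + 1
18 = 18×1 + 0  (stop)
So 883/92 = [9; 1, 1, 2, 18].

[9; 1, 1, 2, 18]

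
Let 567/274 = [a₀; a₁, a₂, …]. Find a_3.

2

567 = 2·274 + 19   →  a_0 = 2
274 = 14·19 + 8   →  a_1 = 14
19 = 2·8 + 3   →  a_2 = 2
8 = 2·3 + 2   →  a_3 = 2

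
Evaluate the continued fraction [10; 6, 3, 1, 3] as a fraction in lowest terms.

Using pₖ = aₖpₖ₋₁ + pₖ₋₂ and qₖ = aₖqₖ₋₁ + qₖ₋₂:
  k=0: a=10, p=10, q=1
  k=1: a=6, p=61, q=6
  k=2: a=3, p=193, q=19
  k=3: a=1, p=254, q=25
  k=4: a=3, p=955, q=94

955/94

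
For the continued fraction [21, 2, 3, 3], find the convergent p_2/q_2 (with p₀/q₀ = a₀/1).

150/7

Using pₖ = aₖpₖ₋₁ + pₖ₋₂, qₖ = aₖqₖ₋₁ + qₖ₋₂ (with p₋₁=1, p₋₂=0, q₋₁=0, q₋₂=1):
  k=0: a=21, p=21, q=1
  k=1: a=2, p=43, q=2
  k=2: a=3, p=150, q=7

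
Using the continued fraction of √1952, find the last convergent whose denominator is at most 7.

√1952 = [44; 5, 1, 1, 21, 1, 1, 5, 88, …] (period length 8).
Convergents:
  p_0/q_0 = 44/1
  p_1/q_1 = 221/5
  p_2/q_2 = 265/6
  p_3/q_3 = 486/11
q_2 = 6 ≤ 7 < 11 = q_3, so the answer is 265/6.

265/6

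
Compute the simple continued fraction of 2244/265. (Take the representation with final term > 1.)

2244 = 8·265 + 124
265 = 2·124 + 17
124 = 7·17 + 5
17 = 3·5 + 2
5 = 2·2 + 1
2 = 2·1 + 0  (stop)
So 2244/265 = [8; 2, 7, 3, 2, 2].

[8; 2, 7, 3, 2, 2]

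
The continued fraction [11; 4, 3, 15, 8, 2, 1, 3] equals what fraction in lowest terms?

207226/18451

Fold from the inside: start with 3/1.
  1 + 1/3 = 4/3
  2 + 3/4 = 11/4
  8 + 4/11 = 92/11
  15 + 11/92 = 1391/92
  3 + 92/1391 = 4265/1391
  4 + 1391/4265 = 18451/4265
  11 + 4265/18451 = 207226/18451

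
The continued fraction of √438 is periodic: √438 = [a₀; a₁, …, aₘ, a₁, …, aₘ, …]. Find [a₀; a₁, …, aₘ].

a₀ = ⌊√438⌋ = 20.
With m₀=0, d₀=1 and mₖ₊₁ = dₖaₖ − mₖ, dₖ₊₁ = (n − mₖ₊₁²)/dₖ, aₖ₊₁ = ⌊(a₀+mₖ₊₁)/dₖ₊₁⌋:
  k=1: m=20, d=38, a=1
  k=2: m=18, d=3, a=12
  k=3: m=18, d=38, a=1
  k=4: m=20, d=1, a=40
d=1 and a=2a₀=40 at k=4, so the next step gives (m, d) = (20, 38) again — its k=1 value — and the period has length 4.

[20; 1, 12, 1, 40]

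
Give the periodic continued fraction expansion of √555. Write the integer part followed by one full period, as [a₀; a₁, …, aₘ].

[23; 1, 1, 3, 1, 3, 1, 1, 46]

a₀ = ⌊√555⌋ = 23.
With m₀=0, d₀=1 and mₖ₊₁ = dₖaₖ − mₖ, dₖ₊₁ = (n − mₖ₊₁²)/dₖ, aₖ₊₁ = ⌊(a₀+mₖ₊₁)/dₖ₊₁⌋:
  k=1: m=23, d=26, a=1
  k=2: m=3, d=21, a=1
  k=3: m=18, d=11, a=3
  k=4: m=15, d=30, a=1
  k=5: m=15, d=11, a=3
  k=6: m=18, d=21, a=1
  k=7: m=3, d=26, a=1
  k=8: m=23, d=1, a=46
d=1 and a=2a₀=46 at k=8, so the next step gives (m, d) = (23, 26) again — its k=1 value — and the period has length 8.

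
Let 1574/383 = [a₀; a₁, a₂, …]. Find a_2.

8

1574 = 4·383 + 42   →  a_0 = 4
383 = 9·42 + 5   →  a_1 = 9
42 = 8·5 + 2   →  a_2 = 8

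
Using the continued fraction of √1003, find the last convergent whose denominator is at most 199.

6049/191

√1003 = [31; 1, 2, 31, 2, 1, 62, …] (period length 6).
Convergents:
  p_0/q_0 = 31/1
  p_1/q_1 = 32/1
  p_2/q_2 = 95/3
  p_3/q_3 = 2977/94
  p_4/q_4 = 6049/191
  p_5/q_5 = 9026/285
q_4 = 191 ≤ 199 < 285 = q_5, so the answer is 6049/191.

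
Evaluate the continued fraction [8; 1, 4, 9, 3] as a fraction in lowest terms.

Fold from the inside: start with 3/1.
  9 + 1/3 = 28/3
  4 + 3/28 = 115/28
  1 + 28/115 = 143/115
  8 + 115/143 = 1259/143

1259/143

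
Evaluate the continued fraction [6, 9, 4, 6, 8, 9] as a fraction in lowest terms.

105037/17196

Using pₖ = aₖpₖ₋₁ + pₖ₋₂ and qₖ = aₖqₖ₋₁ + qₖ₋₂:
  k=0: a=6, p=6, q=1
  k=1: a=9, p=55, q=9
  k=2: a=4, p=226, q=37
  k=3: a=6, p=1411, q=231
  k=4: a=8, p=11514, q=1885
  k=5: a=9, p=105037, q=17196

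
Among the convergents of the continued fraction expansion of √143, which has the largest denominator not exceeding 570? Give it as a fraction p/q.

6589/551

√143 = [11; 1, 22, …] (period length 2).
Convergents:
  p_0/q_0 = 11/1
  p_1/q_1 = 12/1
  p_2/q_2 = 275/23
  p_3/q_3 = 287/24
  p_4/q_4 = 6589/551
  p_5/q_5 = 6876/575
q_4 = 551 ≤ 570 < 575 = q_5, so the answer is 6589/551.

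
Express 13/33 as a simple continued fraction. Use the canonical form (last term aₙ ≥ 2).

13 = 0·33 + 13
33 = 2·13 + 7
13 = 1·7 + 6
7 = 1·6 + 1
6 = 6·1 + 0  (stop)
So 13/33 = [0; 2, 1, 1, 6].

[0; 2, 1, 1, 6]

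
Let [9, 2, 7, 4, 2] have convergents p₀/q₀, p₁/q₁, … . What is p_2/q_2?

Using pₖ = aₖpₖ₋₁ + pₖ₋₂, qₖ = aₖqₖ₋₁ + qₖ₋₂ (with p₋₁=1, p₋₂=0, q₋₁=0, q₋₂=1):
  k=0: a=9, p=9, q=1
  k=1: a=2, p=19, q=2
  k=2: a=7, p=142, q=15

142/15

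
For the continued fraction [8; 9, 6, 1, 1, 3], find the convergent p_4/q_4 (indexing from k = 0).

965/119

Using pₖ = aₖpₖ₋₁ + pₖ₋₂, qₖ = aₖqₖ₋₁ + qₖ₋₂ (with p₋₁=1, p₋₂=0, q₋₁=0, q₋₂=1):
  k=0: a=8, p=8, q=1
  k=1: a=9, p=73, q=9
  k=2: a=6, p=446, q=55
  k=3: a=1, p=519, q=64
  k=4: a=1, p=965, q=119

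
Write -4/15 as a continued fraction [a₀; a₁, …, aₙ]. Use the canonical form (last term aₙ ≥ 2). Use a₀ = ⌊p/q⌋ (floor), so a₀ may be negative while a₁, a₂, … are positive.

-4 = -1*15 + 11
15 = 1*11 + 4
11 = 2*4 + 3
4 = 1*3 + 1
3 = 3*1 + 0  (stop)
So -4/15 = [-1; 1, 2, 1, 3].

[-1; 1, 2, 1, 3]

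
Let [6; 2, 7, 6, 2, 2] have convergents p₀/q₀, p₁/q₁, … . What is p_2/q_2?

97/15

Using pₖ = aₖpₖ₋₁ + pₖ₋₂, qₖ = aₖqₖ₋₁ + qₖ₋₂ (with p₋₁=1, p₋₂=0, q₋₁=0, q₋₂=1):
  k=0: a=6, p=6, q=1
  k=1: a=2, p=13, q=2
  k=2: a=7, p=97, q=15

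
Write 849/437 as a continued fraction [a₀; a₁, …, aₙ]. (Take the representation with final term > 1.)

[1; 1, 16, 2, 12]

849 = 1·437 + 412
437 = 1·412 + 25
412 = 16·25 + 12
25 = 2·12 + 1
12 = 12·1 + 0  (stop)
So 849/437 = [1; 1, 16, 2, 12].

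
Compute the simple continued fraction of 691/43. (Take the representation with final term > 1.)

691 = 16×43 + 3
43 = 14×3 + 1
3 = 3×1 + 0  (stop)
So 691/43 = [16; 14, 3].

[16; 14, 3]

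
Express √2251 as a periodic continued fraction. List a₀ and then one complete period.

a₀ = ⌊√2251⌋ = 47.
With m₀=0, d₀=1 and mₖ₊₁ = dₖaₖ − mₖ, dₖ₊₁ = (n − mₖ₊₁²)/dₖ, aₖ₊₁ = ⌊(a₀+mₖ₊₁)/dₖ₊₁⌋:
  k=1: m=47, d=42, a=2
  k=2: m=37, d=21, a=4
  k=3: m=47, d=2, a=47
  k=4: m=47, d=21, a=4
  k=5: m=37, d=42, a=2
  k=6: m=47, d=1, a=94
d=1 and a=2a₀=94 at k=6, so the next step gives (m, d) = (47, 42) again — its k=1 value — and the period has length 6.

[47; 2, 4, 47, 4, 2, 94]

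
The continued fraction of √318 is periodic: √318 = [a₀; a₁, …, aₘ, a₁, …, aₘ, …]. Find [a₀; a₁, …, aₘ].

a₀ = ⌊√318⌋ = 17.

[17; 1, 4, 1, 34]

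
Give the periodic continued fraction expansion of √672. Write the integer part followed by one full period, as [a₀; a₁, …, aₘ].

a₀ = ⌊√672⌋ = 25.
With m₀=0, d₀=1 and mₖ₊₁ = dₖaₖ − mₖ, dₖ₊₁ = (n − mₖ₊₁²)/dₖ, aₖ₊₁ = ⌊(a₀+mₖ₊₁)/dₖ₊₁⌋:
  k=1: m=25, d=47, a=1
  k=2: m=22, d=4, a=11
  k=3: m=22, d=47, a=1
  k=4: m=25, d=1, a=50
d=1 and a=2a₀=50 at k=4, so the next step gives (m, d) = (25, 47) again — its k=1 value — and the period has length 4.

[25; 1, 11, 1, 50]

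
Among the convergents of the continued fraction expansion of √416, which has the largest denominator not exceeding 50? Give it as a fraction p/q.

979/48

√416 = [20; 2, 1, 1, 9, 1, 1, 2, 40, …] (period length 8).
Convergents:
  p_0/q_0 = 20/1
  p_1/q_1 = 41/2
  p_2/q_2 = 61/3
  p_3/q_3 = 102/5
  p_4/q_4 = 979/48
  p_5/q_5 = 1081/53
q_4 = 48 ≤ 50 < 53 = q_5, so the answer is 979/48.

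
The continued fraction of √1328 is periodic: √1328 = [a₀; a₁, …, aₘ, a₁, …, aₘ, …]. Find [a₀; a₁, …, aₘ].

a₀ = ⌊√1328⌋ = 36.
With m₀=0, d₀=1 and mₖ₊₁ = dₖaₖ − mₖ, dₖ₊₁ = (n − mₖ₊₁²)/dₖ, aₖ₊₁ = ⌊(a₀+mₖ₊₁)/dₖ₊₁⌋:
  k=1: m=36, d=32, a=2
  k=2: m=28, d=17, a=3
  k=3: m=23, d=47, a=1
  k=4: m=24, d=16, a=3
  k=5: m=24, d=47, a=1
  k=6: m=23, d=17, a=3
  k=7: m=28, d=32, a=2
  k=8: m=36, d=1, a=72
d=1 and a=2a₀=72 at k=8, so the next step gives (m, d) = (36, 32) again — its k=1 value — and the period has length 8.

[36; 2, 3, 1, 3, 1, 3, 2, 72]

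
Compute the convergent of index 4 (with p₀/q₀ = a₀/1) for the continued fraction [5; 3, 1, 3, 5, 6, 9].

416/79

Using pₖ = aₖpₖ₋₁ + pₖ₋₂, qₖ = aₖqₖ₋₁ + qₖ₋₂ (with p₋₁=1, p₋₂=0, q₋₁=0, q₋₂=1):
  k=0: a=5, p=5, q=1
  k=1: a=3, p=16, q=3
  k=2: a=1, p=21, q=4
  k=3: a=3, p=79, q=15
  k=4: a=5, p=416, q=79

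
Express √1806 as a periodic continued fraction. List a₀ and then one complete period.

a₀ = ⌊√1806⌋ = 42.
With m₀=0, d₀=1 and mₖ₊₁ = dₖaₖ − mₖ, dₖ₊₁ = (n − mₖ₊₁²)/dₖ, aₖ₊₁ = ⌊(a₀+mₖ₊₁)/dₖ₊₁⌋:
  k=1: m=42, d=42, a=2
  k=2: m=42, d=1, a=84
d=1 and a=2a₀=84 at k=2, so the next step gives (m, d) = (42, 42) again — its k=1 value — and the period has length 2.

[42; 2, 84]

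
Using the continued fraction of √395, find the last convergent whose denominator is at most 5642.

50561/2544

√395 = [19; 1, 6, 1, 38, …] (period length 4).
Convergents:
  p_0/q_0 = 19/1
  p_1/q_1 = 20/1
  p_2/q_2 = 139/7
  p_3/q_3 = 159/8
  p_4/q_4 = 6181/311
  p_5/q_5 = 6340/319
  p_6/q_6 = 44221/2225
  p_7/q_7 = 50561/2544
  p_8/q_8 = 1965539/98897
q_7 = 2544 ≤ 5642 < 98897 = q_8, so the answer is 50561/2544.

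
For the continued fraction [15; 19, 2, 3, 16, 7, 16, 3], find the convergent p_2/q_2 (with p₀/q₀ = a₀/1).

Using pₖ = aₖpₖ₋₁ + pₖ₋₂, qₖ = aₖqₖ₋₁ + qₖ₋₂ (with p₋₁=1, p₋₂=0, q₋₁=0, q₋₂=1):
  k=0: a=15, p=15, q=1
  k=1: a=19, p=286, q=19
  k=2: a=2, p=587, q=39

587/39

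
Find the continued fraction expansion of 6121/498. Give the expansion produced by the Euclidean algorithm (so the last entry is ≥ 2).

[12; 3, 2, 3, 3, 6]

6121 = 12*498 + 145
498 = 3*145 + 63
145 = 2*63 + 19
63 = 3*19 + 6
19 = 3*6 + 1
6 = 6*1 + 0  (stop)
So 6121/498 = [12; 3, 2, 3, 3, 6].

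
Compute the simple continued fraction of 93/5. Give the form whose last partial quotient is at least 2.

[18; 1, 1, 2]

93 = 18·5 + 3
5 = 1·3 + 2
3 = 1·2 + 1
2 = 2·1 + 0  (stop)
So 93/5 = [18; 1, 1, 2].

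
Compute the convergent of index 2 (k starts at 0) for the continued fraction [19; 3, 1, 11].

77/4

Using pₖ = aₖpₖ₋₁ + pₖ₋₂, qₖ = aₖqₖ₋₁ + qₖ₋₂ (with p₋₁=1, p₋₂=0, q₋₁=0, q₋₂=1):
  k=0: a=19, p=19, q=1
  k=1: a=3, p=58, q=3
  k=2: a=1, p=77, q=4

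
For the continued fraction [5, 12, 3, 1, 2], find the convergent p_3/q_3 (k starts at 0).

Using pₖ = aₖpₖ₋₁ + pₖ₋₂, qₖ = aₖqₖ₋₁ + qₖ₋₂ (with p₋₁=1, p₋₂=0, q₋₁=0, q₋₂=1):
  k=0: a=5, p=5, q=1
  k=1: a=12, p=61, q=12
  k=2: a=3, p=188, q=37
  k=3: a=1, p=249, q=49

249/49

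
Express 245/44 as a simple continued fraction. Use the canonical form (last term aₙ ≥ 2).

245 = 5·44 + 25
44 = 1·25 + 19
25 = 1·19 + 6
19 = 3·6 + 1
6 = 6·1 + 0  (stop)
So 245/44 = [5; 1, 1, 3, 6].

[5; 1, 1, 3, 6]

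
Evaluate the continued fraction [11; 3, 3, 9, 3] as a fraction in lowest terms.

3266/289

Fold from the inside: start with 3/1.
  9 + 1/3 = 28/3
  3 + 3/28 = 87/28
  3 + 28/87 = 289/87
  11 + 87/289 = 3266/289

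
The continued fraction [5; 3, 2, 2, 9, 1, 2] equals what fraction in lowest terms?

Fold from the inside: start with 2/1.
  1 + 1/2 = 3/2
  9 + 2/3 = 29/3
  2 + 3/29 = 61/29
  2 + 29/61 = 151/61
  3 + 61/151 = 514/151
  5 + 151/514 = 2721/514

2721/514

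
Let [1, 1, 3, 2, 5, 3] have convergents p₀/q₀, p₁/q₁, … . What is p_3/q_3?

16/9

Using pₖ = aₖpₖ₋₁ + pₖ₋₂, qₖ = aₖqₖ₋₁ + qₖ₋₂ (with p₋₁=1, p₋₂=0, q₋₁=0, q₋₂=1):
  k=0: a=1, p=1, q=1
  k=1: a=1, p=2, q=1
  k=2: a=3, p=7, q=4
  k=3: a=2, p=16, q=9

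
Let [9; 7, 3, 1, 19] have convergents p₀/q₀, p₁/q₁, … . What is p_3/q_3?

Using pₖ = aₖpₖ₋₁ + pₖ₋₂, qₖ = aₖqₖ₋₁ + qₖ₋₂ (with p₋₁=1, p₋₂=0, q₋₁=0, q₋₂=1):
  k=0: a=9, p=9, q=1
  k=1: a=7, p=64, q=7
  k=2: a=3, p=201, q=22
  k=3: a=1, p=265, q=29

265/29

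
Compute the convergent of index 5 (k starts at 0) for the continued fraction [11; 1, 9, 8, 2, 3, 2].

7105/597

Using pₖ = aₖpₖ₋₁ + pₖ₋₂, qₖ = aₖqₖ₋₁ + qₖ₋₂ (with p₋₁=1, p₋₂=0, q₋₁=0, q₋₂=1):
  k=0: a=11, p=11, q=1
  k=1: a=1, p=12, q=1
  k=2: a=9, p=119, q=10
  k=3: a=8, p=964, q=81
  k=4: a=2, p=2047, q=172
  k=5: a=3, p=7105, q=597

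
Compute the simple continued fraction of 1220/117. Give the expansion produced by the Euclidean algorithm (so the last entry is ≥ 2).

[10; 2, 2, 1, 16]

1220 = 10×117 + 50
117 = 2×50 + 17
50 = 2×17 + 16
17 = 1×16 + 1
16 = 16×1 + 0  (stop)
So 1220/117 = [10; 2, 2, 1, 16].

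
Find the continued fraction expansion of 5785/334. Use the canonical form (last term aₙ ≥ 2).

5785 = 17*334 + 107
334 = 3*107 + 13
107 = 8*13 + 3
13 = 4*3 + 1
3 = 3*1 + 0  (stop)
So 5785/334 = [17; 3, 8, 4, 3].

[17; 3, 8, 4, 3]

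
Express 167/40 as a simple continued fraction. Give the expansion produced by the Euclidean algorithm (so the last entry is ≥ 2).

167 = 4*40 + 7
40 = 5*7 + 5
7 = 1*5 + 2
5 = 2*2 + 1
2 = 2*1 + 0  (stop)
So 167/40 = [4; 5, 1, 2, 2].

[4; 5, 1, 2, 2]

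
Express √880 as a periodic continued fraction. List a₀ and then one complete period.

a₀ = ⌊√880⌋ = 29.
With m₀=0, d₀=1 and mₖ₊₁ = dₖaₖ − mₖ, dₖ₊₁ = (n − mₖ₊₁²)/dₖ, aₖ₊₁ = ⌊(a₀+mₖ₊₁)/dₖ₊₁⌋:
  k=1: m=29, d=39, a=1
  k=2: m=10, d=20, a=1
  k=3: m=10, d=39, a=1
  k=4: m=29, d=1, a=58
d=1 and a=2a₀=58 at k=4, so the next step gives (m, d) = (29, 39) again — its k=1 value — and the period has length 4.

[29; 1, 1, 1, 58]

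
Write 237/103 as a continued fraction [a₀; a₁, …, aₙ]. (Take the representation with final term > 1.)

[2; 3, 3, 10]

237 = 2·103 + 31
103 = 3·31 + 10
31 = 3·10 + 1
10 = 10·1 + 0  (stop)
So 237/103 = [2; 3, 3, 10].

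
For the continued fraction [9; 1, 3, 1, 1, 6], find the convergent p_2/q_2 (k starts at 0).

Using pₖ = aₖpₖ₋₁ + pₖ₋₂, qₖ = aₖqₖ₋₁ + qₖ₋₂ (with p₋₁=1, p₋₂=0, q₋₁=0, q₋₂=1):
  k=0: a=9, p=9, q=1
  k=1: a=1, p=10, q=1
  k=2: a=3, p=39, q=4

39/4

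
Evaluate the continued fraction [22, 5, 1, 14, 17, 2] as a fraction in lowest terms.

69321/3127

Using pₖ = aₖpₖ₋₁ + pₖ₋₂ and qₖ = aₖqₖ₋₁ + qₖ₋₂:
  k=0: a=22, p=22, q=1
  k=1: a=5, p=111, q=5
  k=2: a=1, p=133, q=6
  k=3: a=14, p=1973, q=89
  k=4: a=17, p=33674, q=1519
  k=5: a=2, p=69321, q=3127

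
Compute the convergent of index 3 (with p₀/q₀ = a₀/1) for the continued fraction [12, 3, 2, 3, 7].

Using pₖ = aₖpₖ₋₁ + pₖ₋₂, qₖ = aₖqₖ₋₁ + qₖ₋₂ (with p₋₁=1, p₋₂=0, q₋₁=0, q₋₂=1):
  k=0: a=12, p=12, q=1
  k=1: a=3, p=37, q=3
  k=2: a=2, p=86, q=7
  k=3: a=3, p=295, q=24

295/24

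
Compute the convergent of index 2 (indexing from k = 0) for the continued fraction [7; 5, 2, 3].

79/11

Using pₖ = aₖpₖ₋₁ + pₖ₋₂, qₖ = aₖqₖ₋₁ + qₖ₋₂ (with p₋₁=1, p₋₂=0, q₋₁=0, q₋₂=1):
  k=0: a=7, p=7, q=1
  k=1: a=5, p=36, q=5
  k=2: a=2, p=79, q=11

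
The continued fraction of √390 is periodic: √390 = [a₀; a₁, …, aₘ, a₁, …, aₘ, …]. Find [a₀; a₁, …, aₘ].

[19; 1, 2, 1, 38]

a₀ = ⌊√390⌋ = 19.
With m₀=0, d₀=1 and mₖ₊₁ = dₖaₖ − mₖ, dₖ₊₁ = (n − mₖ₊₁²)/dₖ, aₖ₊₁ = ⌊(a₀+mₖ₊₁)/dₖ₊₁⌋:
  k=1: m=19, d=29, a=1
  k=2: m=10, d=10, a=2
  k=3: m=10, d=29, a=1
  k=4: m=19, d=1, a=38
d=1 and a=2a₀=38 at k=4, so the next step gives (m, d) = (19, 29) again — its k=1 value — and the period has length 4.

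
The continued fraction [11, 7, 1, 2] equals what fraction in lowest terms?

Fold from the inside: start with 2/1.
  1 + 1/2 = 3/2
  7 + 2/3 = 23/3
  11 + 3/23 = 256/23

256/23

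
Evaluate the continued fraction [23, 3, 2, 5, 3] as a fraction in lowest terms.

Using pₖ = aₖpₖ₋₁ + pₖ₋₂ and qₖ = aₖqₖ₋₁ + qₖ₋₂:
  k=0: a=23, p=23, q=1
  k=1: a=3, p=70, q=3
  k=2: a=2, p=163, q=7
  k=3: a=5, p=885, q=38
  k=4: a=3, p=2818, q=121

2818/121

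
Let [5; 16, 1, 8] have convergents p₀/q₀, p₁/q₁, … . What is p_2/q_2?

86/17

Using pₖ = aₖpₖ₋₁ + pₖ₋₂, qₖ = aₖqₖ₋₁ + qₖ₋₂ (with p₋₁=1, p₋₂=0, q₋₁=0, q₋₂=1):
  k=0: a=5, p=5, q=1
  k=1: a=16, p=81, q=16
  k=2: a=1, p=86, q=17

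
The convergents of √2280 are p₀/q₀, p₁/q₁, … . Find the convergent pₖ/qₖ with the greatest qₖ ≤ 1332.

√2280 = [47; 1, 2, 1, 94, …] (period length 4).
Convergents:
  p_0/q_0 = 47/1
  p_1/q_1 = 48/1
  p_2/q_2 = 143/3
  p_3/q_3 = 191/4
  p_4/q_4 = 18097/379
  p_5/q_5 = 18288/383
  p_6/q_6 = 54673/1145
  p_7/q_7 = 72961/1528
q_6 = 1145 ≤ 1332 < 1528 = q_7, so the answer is 54673/1145.

54673/1145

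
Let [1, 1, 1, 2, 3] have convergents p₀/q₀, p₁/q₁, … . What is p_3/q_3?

Using pₖ = aₖpₖ₋₁ + pₖ₋₂, qₖ = aₖqₖ₋₁ + qₖ₋₂ (with p₋₁=1, p₋₂=0, q₋₁=0, q₋₂=1):
  k=0: a=1, p=1, q=1
  k=1: a=1, p=2, q=1
  k=2: a=1, p=3, q=2
  k=3: a=2, p=8, q=5

8/5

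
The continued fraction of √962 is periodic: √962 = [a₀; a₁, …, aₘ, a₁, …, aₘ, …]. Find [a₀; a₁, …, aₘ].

[31; 62]

a₀ = ⌊√962⌋ = 31.
With m₀=0, d₀=1 and mₖ₊₁ = dₖaₖ − mₖ, dₖ₊₁ = (n − mₖ₊₁²)/dₖ, aₖ₊₁ = ⌊(a₀+mₖ₊₁)/dₖ₊₁⌋:
  k=1: m=31, d=1, a=62
d=1 and a=2a₀=62 at k=1, so the next step gives (m, d) = (31, 1) again — its k=1 value — and the period has length 1.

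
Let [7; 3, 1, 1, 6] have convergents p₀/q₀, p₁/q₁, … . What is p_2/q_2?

Using pₖ = aₖpₖ₋₁ + pₖ₋₂, qₖ = aₖqₖ₋₁ + qₖ₋₂ (with p₋₁=1, p₋₂=0, q₋₁=0, q₋₂=1):
  k=0: a=7, p=7, q=1
  k=1: a=3, p=22, q=3
  k=2: a=1, p=29, q=4

29/4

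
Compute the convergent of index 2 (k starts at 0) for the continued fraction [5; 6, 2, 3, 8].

67/13

Using pₖ = aₖpₖ₋₁ + pₖ₋₂, qₖ = aₖqₖ₋₁ + qₖ₋₂ (with p₋₁=1, p₋₂=0, q₋₁=0, q₋₂=1):
  k=0: a=5, p=5, q=1
  k=1: a=6, p=31, q=6
  k=2: a=2, p=67, q=13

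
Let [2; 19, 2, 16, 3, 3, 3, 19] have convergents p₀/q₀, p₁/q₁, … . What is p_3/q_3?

Using pₖ = aₖpₖ₋₁ + pₖ₋₂, qₖ = aₖqₖ₋₁ + qₖ₋₂ (with p₋₁=1, p₋₂=0, q₋₁=0, q₋₂=1):
  k=0: a=2, p=2, q=1
  k=1: a=19, p=39, q=19
  k=2: a=2, p=80, q=39
  k=3: a=16, p=1319, q=643

1319/643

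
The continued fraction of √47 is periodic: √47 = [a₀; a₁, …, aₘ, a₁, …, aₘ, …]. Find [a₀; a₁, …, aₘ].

a₀ = ⌊√47⌋ = 6.
With m₀=0, d₀=1 and mₖ₊₁ = dₖaₖ − mₖ, dₖ₊₁ = (n − mₖ₊₁²)/dₖ, aₖ₊₁ = ⌊(a₀+mₖ₊₁)/dₖ₊₁⌋:
  k=1: m=6, d=11, a=1
  k=2: m=5, d=2, a=5
  k=3: m=5, d=11, a=1
  k=4: m=6, d=1, a=12
d=1 and a=2a₀=12 at k=4, so the next step gives (m, d) = (6, 11) again — its k=1 value — and the period has length 4.

[6; 1, 5, 1, 12]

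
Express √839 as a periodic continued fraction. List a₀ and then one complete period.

[28; 1, 27, 1, 56]

a₀ = ⌊√839⌋ = 28.
With m₀=0, d₀=1 and mₖ₊₁ = dₖaₖ − mₖ, dₖ₊₁ = (n − mₖ₊₁²)/dₖ, aₖ₊₁ = ⌊(a₀+mₖ₊₁)/dₖ₊₁⌋:
  k=1: m=28, d=55, a=1
  k=2: m=27, d=2, a=27
  k=3: m=27, d=55, a=1
  k=4: m=28, d=1, a=56
d=1 and a=2a₀=56 at k=4, so the next step gives (m, d) = (28, 55) again — its k=1 value — and the period has length 4.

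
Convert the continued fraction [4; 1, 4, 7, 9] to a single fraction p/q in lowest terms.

1581/329

Using pₖ = aₖpₖ₋₁ + pₖ₋₂ and qₖ = aₖqₖ₋₁ + qₖ₋₂:
  k=0: a=4, p=4, q=1
  k=1: a=1, p=5, q=1
  k=2: a=4, p=24, q=5
  k=3: a=7, p=173, q=36
  k=4: a=9, p=1581, q=329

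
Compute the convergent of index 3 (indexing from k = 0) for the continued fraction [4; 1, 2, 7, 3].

103/22

Using pₖ = aₖpₖ₋₁ + pₖ₋₂, qₖ = aₖqₖ₋₁ + qₖ₋₂ (with p₋₁=1, p₋₂=0, q₋₁=0, q₋₂=1):
  k=0: a=4, p=4, q=1
  k=1: a=1, p=5, q=1
  k=2: a=2, p=14, q=3
  k=3: a=7, p=103, q=22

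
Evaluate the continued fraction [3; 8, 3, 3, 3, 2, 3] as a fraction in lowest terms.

Using pₖ = aₖpₖ₋₁ + pₖ₋₂ and qₖ = aₖqₖ₋₁ + qₖ₋₂:
  k=0: a=3, p=3, q=1
  k=1: a=8, p=25, q=8
  k=2: a=3, p=78, q=25
  k=3: a=3, p=259, q=83
  k=4: a=3, p=855, q=274
  k=5: a=2, p=1969, q=631
  k=6: a=3, p=6762, q=2167

6762/2167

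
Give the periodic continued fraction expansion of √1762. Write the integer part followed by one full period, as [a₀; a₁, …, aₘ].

a₀ = ⌊√1762⌋ = 41.

[41; 1, 40, 1, 82]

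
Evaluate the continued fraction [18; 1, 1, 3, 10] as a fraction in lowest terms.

Using pₖ = aₖpₖ₋₁ + pₖ₋₂ and qₖ = aₖqₖ₋₁ + qₖ₋₂:
  k=0: a=18, p=18, q=1
  k=1: a=1, p=19, q=1
  k=2: a=1, p=37, q=2
  k=3: a=3, p=130, q=7
  k=4: a=10, p=1337, q=72

1337/72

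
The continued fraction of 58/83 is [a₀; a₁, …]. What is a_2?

58 = 0·83 + 58   →  a_0 = 0
83 = 1·58 + 25   →  a_1 = 1
58 = 2·25 + 8   →  a_2 = 2

2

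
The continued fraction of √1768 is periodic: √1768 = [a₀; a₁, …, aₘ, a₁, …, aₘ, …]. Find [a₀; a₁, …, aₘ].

a₀ = ⌊√1768⌋ = 42.
With m₀=0, d₀=1 and mₖ₊₁ = dₖaₖ − mₖ, dₖ₊₁ = (n − mₖ₊₁²)/dₖ, aₖ₊₁ = ⌊(a₀+mₖ₊₁)/dₖ₊₁⌋:
  k=1: m=42, d=4, a=21
  k=2: m=42, d=1, a=84
d=1 and a=2a₀=84 at k=2, so the next step gives (m, d) = (42, 4) again — its k=1 value — and the period has length 2.

[42; 21, 84]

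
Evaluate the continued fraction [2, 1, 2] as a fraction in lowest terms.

Fold from the inside: start with 2/1.
  1 + 1/2 = 3/2
  2 + 2/3 = 8/3

8/3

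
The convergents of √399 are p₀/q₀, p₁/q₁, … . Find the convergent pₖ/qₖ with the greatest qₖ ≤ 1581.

31141/1559

√399 = [19; 1, 38, …] (period length 2).
Convergents:
  p_0/q_0 = 19/1
  p_1/q_1 = 20/1
  p_2/q_2 = 779/39
  p_3/q_3 = 799/40
  p_4/q_4 = 31141/1559
  p_5/q_5 = 31940/1599
q_4 = 1559 ≤ 1581 < 1599 = q_5, so the answer is 31141/1559.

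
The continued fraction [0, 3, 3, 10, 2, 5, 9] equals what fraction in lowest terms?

3269/10863

Using pₖ = aₖpₖ₋₁ + pₖ₋₂ and qₖ = aₖqₖ₋₁ + qₖ₋₂:
  k=0: a=0, p=0, q=1
  k=1: a=3, p=1, q=3
  k=2: a=3, p=3, q=10
  k=3: a=10, p=31, q=103
  k=4: a=2, p=65, q=216
  k=5: a=5, p=356, q=1183
  k=6: a=9, p=3269, q=10863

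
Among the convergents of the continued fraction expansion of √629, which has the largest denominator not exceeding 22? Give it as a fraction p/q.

√629 = [25; 12, 1, 1, 12, 50, …] (period length 5).
Convergents:
  p_0/q_0 = 25/1
  p_1/q_1 = 301/12
  p_2/q_2 = 326/13
  p_3/q_3 = 627/25
q_2 = 13 ≤ 22 < 25 = q_3, so the answer is 326/13.

326/13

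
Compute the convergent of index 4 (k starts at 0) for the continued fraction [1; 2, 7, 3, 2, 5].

Using pₖ = aₖpₖ₋₁ + pₖ₋₂, qₖ = aₖqₖ₋₁ + qₖ₋₂ (with p₋₁=1, p₋₂=0, q₋₁=0, q₋₂=1):
  k=0: a=1, p=1, q=1
  k=1: a=2, p=3, q=2
  k=2: a=7, p=22, q=15
  k=3: a=3, p=69, q=47
  k=4: a=2, p=160, q=109

160/109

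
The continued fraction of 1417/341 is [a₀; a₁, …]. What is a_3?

3

1417 = 4·341 + 53   →  a_0 = 4
341 = 6·53 + 23   →  a_1 = 6
53 = 2·23 + 7   →  a_2 = 2
23 = 3·7 + 2   →  a_3 = 3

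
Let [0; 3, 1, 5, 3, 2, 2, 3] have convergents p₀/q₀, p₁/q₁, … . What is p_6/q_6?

107/411

Using pₖ = aₖpₖ₋₁ + pₖ₋₂, qₖ = aₖqₖ₋₁ + qₖ₋₂ (with p₋₁=1, p₋₂=0, q₋₁=0, q₋₂=1):
  k=0: a=0, p=0, q=1
  k=1: a=3, p=1, q=3
  k=2: a=1, p=1, q=4
  k=3: a=5, p=6, q=23
  k=4: a=3, p=19, q=73
  k=5: a=2, p=44, q=169
  k=6: a=2, p=107, q=411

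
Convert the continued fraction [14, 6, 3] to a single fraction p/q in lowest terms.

Using pₖ = aₖpₖ₋₁ + pₖ₋₂ and qₖ = aₖqₖ₋₁ + qₖ₋₂:
  k=0: a=14, p=14, q=1
  k=1: a=6, p=85, q=6
  k=2: a=3, p=269, q=19

269/19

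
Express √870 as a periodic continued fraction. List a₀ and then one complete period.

[29; 2, 58]

a₀ = ⌊√870⌋ = 29.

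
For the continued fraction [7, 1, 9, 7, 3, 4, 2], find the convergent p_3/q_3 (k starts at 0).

561/71

Using pₖ = aₖpₖ₋₁ + pₖ₋₂, qₖ = aₖqₖ₋₁ + qₖ₋₂ (with p₋₁=1, p₋₂=0, q₋₁=0, q₋₂=1):
  k=0: a=7, p=7, q=1
  k=1: a=1, p=8, q=1
  k=2: a=9, p=79, q=10
  k=3: a=7, p=561, q=71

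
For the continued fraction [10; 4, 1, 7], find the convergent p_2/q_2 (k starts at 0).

Using pₖ = aₖpₖ₋₁ + pₖ₋₂, qₖ = aₖqₖ₋₁ + qₖ₋₂ (with p₋₁=1, p₋₂=0, q₋₁=0, q₋₂=1):
  k=0: a=10, p=10, q=1
  k=1: a=4, p=41, q=4
  k=2: a=1, p=51, q=5

51/5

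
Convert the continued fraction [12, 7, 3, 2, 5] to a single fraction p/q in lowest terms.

3362/277

Using pₖ = aₖpₖ₋₁ + pₖ₋₂ and qₖ = aₖqₖ₋₁ + qₖ₋₂:
  k=0: a=12, p=12, q=1
  k=1: a=7, p=85, q=7
  k=2: a=3, p=267, q=22
  k=3: a=2, p=619, q=51
  k=4: a=5, p=3362, q=277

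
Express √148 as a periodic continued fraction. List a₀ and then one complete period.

[12; 6, 24]

a₀ = ⌊√148⌋ = 12.
With m₀=0, d₀=1 and mₖ₊₁ = dₖaₖ − mₖ, dₖ₊₁ = (n − mₖ₊₁²)/dₖ, aₖ₊₁ = ⌊(a₀+mₖ₊₁)/dₖ₊₁⌋:
  k=1: m=12, d=4, a=6
  k=2: m=12, d=1, a=24
d=1 and a=2a₀=24 at k=2, so the next step gives (m, d) = (12, 4) again — its k=1 value — and the period has length 2.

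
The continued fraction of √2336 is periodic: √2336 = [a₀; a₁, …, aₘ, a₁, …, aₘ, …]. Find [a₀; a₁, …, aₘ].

[48; 3, 96]

a₀ = ⌊√2336⌋ = 48.
With m₀=0, d₀=1 and mₖ₊₁ = dₖaₖ − mₖ, dₖ₊₁ = (n − mₖ₊₁²)/dₖ, aₖ₊₁ = ⌊(a₀+mₖ₊₁)/dₖ₊₁⌋:
  k=1: m=48, d=32, a=3
  k=2: m=48, d=1, a=96
d=1 and a=2a₀=96 at k=2, so the next step gives (m, d) = (48, 32) again — its k=1 value — and the period has length 2.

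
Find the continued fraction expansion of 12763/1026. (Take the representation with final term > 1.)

[12; 2, 3, 1, 1, 1, 3, 11]

12763 = 12×1026 + 451
1026 = 2×451 + 124
451 = 3×124 + 79
124 = 1×79 + 45
79 = 1×45 + 34
45 = 1×34 + 11
34 = 3×11 + 1
11 = 11×1 + 0  (stop)
So 12763/1026 = [12; 2, 3, 1, 1, 1, 3, 11].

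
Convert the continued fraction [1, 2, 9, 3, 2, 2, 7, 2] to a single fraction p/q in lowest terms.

Using pₖ = aₖpₖ₋₁ + pₖ₋₂ and qₖ = aₖqₖ₋₁ + qₖ₋₂:
  k=0: a=1, p=1, q=1
  k=1: a=2, p=3, q=2
  k=2: a=9, p=28, q=19
  k=3: a=3, p=87, q=59
  k=4: a=2, p=202, q=137
  k=5: a=2, p=491, q=333
  k=6: a=7, p=3639, q=2468
  k=7: a=2, p=7769, q=5269

7769/5269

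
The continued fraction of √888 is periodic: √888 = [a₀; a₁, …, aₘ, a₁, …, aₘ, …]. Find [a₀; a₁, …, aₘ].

a₀ = ⌊√888⌋ = 29.
With m₀=0, d₀=1 and mₖ₊₁ = dₖaₖ − mₖ, dₖ₊₁ = (n − mₖ₊₁²)/dₖ, aₖ₊₁ = ⌊(a₀+mₖ₊₁)/dₖ₊₁⌋:
  k=1: m=29, d=47, a=1
  k=2: m=18, d=12, a=3
  k=3: m=18, d=47, a=1
  k=4: m=29, d=1, a=58
d=1 and a=2a₀=58 at k=4, so the next step gives (m, d) = (29, 47) again — its k=1 value — and the period has length 4.

[29; 1, 3, 1, 58]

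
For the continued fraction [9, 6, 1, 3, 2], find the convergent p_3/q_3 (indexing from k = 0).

247/27

Using pₖ = aₖpₖ₋₁ + pₖ₋₂, qₖ = aₖqₖ₋₁ + qₖ₋₂ (with p₋₁=1, p₋₂=0, q₋₁=0, q₋₂=1):
  k=0: a=9, p=9, q=1
  k=1: a=6, p=55, q=6
  k=2: a=1, p=64, q=7
  k=3: a=3, p=247, q=27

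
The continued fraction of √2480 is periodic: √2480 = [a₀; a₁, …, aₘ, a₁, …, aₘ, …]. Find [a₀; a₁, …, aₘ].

a₀ = ⌊√2480⌋ = 49.
With m₀=0, d₀=1 and mₖ₊₁ = dₖaₖ − mₖ, dₖ₊₁ = (n − mₖ₊₁²)/dₖ, aₖ₊₁ = ⌊(a₀+mₖ₊₁)/dₖ₊₁⌋:
  k=1: m=49, d=79, a=1
  k=2: m=30, d=20, a=3
  k=3: m=30, d=79, a=1
  k=4: m=49, d=1, a=98
d=1 and a=2a₀=98 at k=4, so the next step gives (m, d) = (49, 79) again — its k=1 value — and the period has length 4.

[49; 1, 3, 1, 98]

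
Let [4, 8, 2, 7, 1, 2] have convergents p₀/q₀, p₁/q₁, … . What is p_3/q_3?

Using pₖ = aₖpₖ₋₁ + pₖ₋₂, qₖ = aₖqₖ₋₁ + qₖ₋₂ (with p₋₁=1, p₋₂=0, q₋₁=0, q₋₂=1):
  k=0: a=4, p=4, q=1
  k=1: a=8, p=33, q=8
  k=2: a=2, p=70, q=17
  k=3: a=7, p=523, q=127

523/127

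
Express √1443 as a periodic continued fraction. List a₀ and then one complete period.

a₀ = ⌊√1443⌋ = 37.
With m₀=0, d₀=1 and mₖ₊₁ = dₖaₖ − mₖ, dₖ₊₁ = (n − mₖ₊₁²)/dₖ, aₖ₊₁ = ⌊(a₀+mₖ₊₁)/dₖ₊₁⌋:
  k=1: m=37, d=74, a=1
  k=2: m=37, d=1, a=74
d=1 and a=2a₀=74 at k=2, so the next step gives (m, d) = (37, 74) again — its k=1 value — and the period has length 2.

[37; 1, 74]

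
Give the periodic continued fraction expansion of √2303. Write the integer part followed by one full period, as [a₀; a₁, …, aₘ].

a₀ = ⌊√2303⌋ = 47.

[47; 1, 94]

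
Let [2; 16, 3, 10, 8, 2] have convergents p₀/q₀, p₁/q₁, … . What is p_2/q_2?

Using pₖ = aₖpₖ₋₁ + pₖ₋₂, qₖ = aₖqₖ₋₁ + qₖ₋₂ (with p₋₁=1, p₋₂=0, q₋₁=0, q₋₂=1):
  k=0: a=2, p=2, q=1
  k=1: a=16, p=33, q=16
  k=2: a=3, p=101, q=49

101/49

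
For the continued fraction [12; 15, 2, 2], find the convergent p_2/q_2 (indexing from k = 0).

Using pₖ = aₖpₖ₋₁ + pₖ₋₂, qₖ = aₖqₖ₋₁ + qₖ₋₂ (with p₋₁=1, p₋₂=0, q₋₁=0, q₋₂=1):
  k=0: a=12, p=12, q=1
  k=1: a=15, p=181, q=15
  k=2: a=2, p=374, q=31

374/31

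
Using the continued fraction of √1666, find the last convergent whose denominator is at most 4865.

197920/4849

√1666 = [40; 1, 4, 2, 4, 1, 80, …] (period length 6).
Convergents:
  p_0/q_0 = 40/1
  p_1/q_1 = 41/1
  p_2/q_2 = 204/5
  p_3/q_3 = 449/11
  p_4/q_4 = 2000/49
  p_5/q_5 = 2449/60
  p_6/q_6 = 197920/4849
  p_7/q_7 = 200369/4909
q_6 = 4849 ≤ 4865 < 4909 = q_7, so the answer is 197920/4849.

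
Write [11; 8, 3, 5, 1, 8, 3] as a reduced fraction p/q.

48362/4349

Fold from the inside: start with 3/1.
  8 + 1/3 = 25/3
  1 + 3/25 = 28/25
  5 + 25/28 = 165/28
  3 + 28/165 = 523/165
  8 + 165/523 = 4349/523
  11 + 523/4349 = 48362/4349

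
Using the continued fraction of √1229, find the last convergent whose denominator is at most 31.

631/18

√1229 = [35; 17, 1, 1, 17, 70, …] (period length 5).
Convergents:
  p_0/q_0 = 35/1
  p_1/q_1 = 596/17
  p_2/q_2 = 631/18
  p_3/q_3 = 1227/35
q_2 = 18 ≤ 31 < 35 = q_3, so the answer is 631/18.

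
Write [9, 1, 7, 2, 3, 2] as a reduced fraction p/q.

Fold from the inside: start with 2/1.
  3 + 1/2 = 7/2
  2 + 2/7 = 16/7
  7 + 7/16 = 119/16
  1 + 16/119 = 135/119
  9 + 119/135 = 1334/135

1334/135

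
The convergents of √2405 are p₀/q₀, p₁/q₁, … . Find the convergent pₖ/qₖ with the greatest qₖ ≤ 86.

2403/49

√2405 = [49; 24, 1, 1, 24, 98, …] (period length 5).
Convergents:
  p_0/q_0 = 49/1
  p_1/q_1 = 1177/24
  p_2/q_2 = 1226/25
  p_3/q_3 = 2403/49
  p_4/q_4 = 58898/1201
q_3 = 49 ≤ 86 < 1201 = q_4, so the answer is 2403/49.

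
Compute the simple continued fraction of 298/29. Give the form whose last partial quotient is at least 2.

298 = 10×29 + 8
29 = 3×8 + 5
8 = 1×5 + 3
5 = 1×3 + 2
3 = 1×2 + 1
2 = 2×1 + 0  (stop)
So 298/29 = [10; 3, 1, 1, 1, 2].

[10; 3, 1, 1, 1, 2]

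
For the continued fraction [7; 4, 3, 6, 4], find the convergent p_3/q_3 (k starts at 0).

Using pₖ = aₖpₖ₋₁ + pₖ₋₂, qₖ = aₖqₖ₋₁ + qₖ₋₂ (with p₋₁=1, p₋₂=0, q₋₁=0, q₋₂=1):
  k=0: a=7, p=7, q=1
  k=1: a=4, p=29, q=4
  k=2: a=3, p=94, q=13
  k=3: a=6, p=593, q=82

593/82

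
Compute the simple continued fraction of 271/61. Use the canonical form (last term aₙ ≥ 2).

[4; 2, 3, 1, 6]

271 = 4*61 + 27
61 = 2*27 + 7
27 = 3*7 + 6
7 = 1*6 + 1
6 = 6*1 + 0  (stop)
So 271/61 = [4; 2, 3, 1, 6].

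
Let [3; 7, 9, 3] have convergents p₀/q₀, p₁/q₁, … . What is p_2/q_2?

201/64

Using pₖ = aₖpₖ₋₁ + pₖ₋₂, qₖ = aₖqₖ₋₁ + qₖ₋₂ (with p₋₁=1, p₋₂=0, q₋₁=0, q₋₂=1):
  k=0: a=3, p=3, q=1
  k=1: a=7, p=22, q=7
  k=2: a=9, p=201, q=64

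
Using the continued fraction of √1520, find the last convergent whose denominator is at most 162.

√1520 = [38; 1, 76, …] (period length 2).
Convergents:
  p_0/q_0 = 38/1
  p_1/q_1 = 39/1
  p_2/q_2 = 3002/77
  p_3/q_3 = 3041/78
  p_4/q_4 = 234118/6005
q_3 = 78 ≤ 162 < 6005 = q_4, so the answer is 3041/78.

3041/78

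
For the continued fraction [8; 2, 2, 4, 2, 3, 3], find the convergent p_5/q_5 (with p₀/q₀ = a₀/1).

Using pₖ = aₖpₖ₋₁ + pₖ₋₂, qₖ = aₖqₖ₋₁ + qₖ₋₂ (with p₋₁=1, p₋₂=0, q₋₁=0, q₋₂=1):
  k=0: a=8, p=8, q=1
  k=1: a=2, p=17, q=2
  k=2: a=2, p=42, q=5
  k=3: a=4, p=185, q=22
  k=4: a=2, p=412, q=49
  k=5: a=3, p=1421, q=169

1421/169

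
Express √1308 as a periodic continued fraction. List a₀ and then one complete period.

a₀ = ⌊√1308⌋ = 36.
With m₀=0, d₀=1 and mₖ₊₁ = dₖaₖ − mₖ, dₖ₊₁ = (n − mₖ₊₁²)/dₖ, aₖ₊₁ = ⌊(a₀+mₖ₊₁)/dₖ₊₁⌋:
  k=1: m=36, d=12, a=6
  k=2: m=36, d=1, a=72
d=1 and a=2a₀=72 at k=2, so the next step gives (m, d) = (36, 12) again — its k=1 value — and the period has length 2.

[36; 6, 72]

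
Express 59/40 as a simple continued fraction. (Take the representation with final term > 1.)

59 = 1*40 + 19
40 = 2*19 + 2
19 = 9*2 + 1
2 = 2*1 + 0  (stop)
So 59/40 = [1; 2, 9, 2].

[1; 2, 9, 2]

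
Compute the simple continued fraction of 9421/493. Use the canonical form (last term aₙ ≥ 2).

9421 = 19*493 + 54
493 = 9*54 + 7
54 = 7*7 + 5
7 = 1*5 + 2
5 = 2*2 + 1
2 = 2*1 + 0  (stop)
So 9421/493 = [19; 9, 7, 1, 2, 2].

[19; 9, 7, 1, 2, 2]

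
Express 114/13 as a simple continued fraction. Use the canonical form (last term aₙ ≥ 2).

[8; 1, 3, 3]

114 = 8·13 + 10
13 = 1·10 + 3
10 = 3·3 + 1
3 = 3·1 + 0  (stop)
So 114/13 = [8; 1, 3, 3].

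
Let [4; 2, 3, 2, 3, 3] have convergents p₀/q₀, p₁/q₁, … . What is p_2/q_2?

Using pₖ = aₖpₖ₋₁ + pₖ₋₂, qₖ = aₖqₖ₋₁ + qₖ₋₂ (with p₋₁=1, p₋₂=0, q₋₁=0, q₋₂=1):
  k=0: a=4, p=4, q=1
  k=1: a=2, p=9, q=2
  k=2: a=3, p=31, q=7

31/7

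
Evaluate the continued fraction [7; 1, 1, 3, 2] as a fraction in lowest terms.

121/16

Using pₖ = aₖpₖ₋₁ + pₖ₋₂ and qₖ = aₖqₖ₋₁ + qₖ₋₂:
  k=0: a=7, p=7, q=1
  k=1: a=1, p=8, q=1
  k=2: a=1, p=15, q=2
  k=3: a=3, p=53, q=7
  k=4: a=2, p=121, q=16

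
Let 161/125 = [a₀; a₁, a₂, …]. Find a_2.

161 = 1·125 + 36   →  a_0 = 1
125 = 3·36 + 17   →  a_1 = 3
36 = 2·17 + 2   →  a_2 = 2

2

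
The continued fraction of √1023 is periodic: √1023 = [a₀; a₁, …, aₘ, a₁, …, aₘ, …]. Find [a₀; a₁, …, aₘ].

a₀ = ⌊√1023⌋ = 31.

[31; 1, 62]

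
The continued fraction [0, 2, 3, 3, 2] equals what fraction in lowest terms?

Using pₖ = aₖpₖ₋₁ + pₖ₋₂ and qₖ = aₖqₖ₋₁ + qₖ₋₂:
  k=0: a=0, p=0, q=1
  k=1: a=2, p=1, q=2
  k=2: a=3, p=3, q=7
  k=3: a=3, p=10, q=23
  k=4: a=2, p=23, q=53

23/53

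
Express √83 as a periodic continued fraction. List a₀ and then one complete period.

a₀ = ⌊√83⌋ = 9.
With m₀=0, d₀=1 and mₖ₊₁ = dₖaₖ − mₖ, dₖ₊₁ = (n − mₖ₊₁²)/dₖ, aₖ₊₁ = ⌊(a₀+mₖ₊₁)/dₖ₊₁⌋:
  k=1: m=9, d=2, a=9
  k=2: m=9, d=1, a=18
d=1 and a=2a₀=18 at k=2, so the next step gives (m, d) = (9, 2) again — its k=1 value — and the period has length 2.

[9; 9, 18]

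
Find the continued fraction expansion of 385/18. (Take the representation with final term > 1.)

385 = 21*18 + 7
18 = 2*7 + 4
7 = 1*4 + 3
4 = 1*3 + 1
3 = 3*1 + 0  (stop)
So 385/18 = [21; 2, 1, 1, 3].

[21; 2, 1, 1, 3]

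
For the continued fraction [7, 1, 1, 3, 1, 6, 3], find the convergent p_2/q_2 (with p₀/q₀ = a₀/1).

15/2

Using pₖ = aₖpₖ₋₁ + pₖ₋₂, qₖ = aₖqₖ₋₁ + qₖ₋₂ (with p₋₁=1, p₋₂=0, q₋₁=0, q₋₂=1):
  k=0: a=7, p=7, q=1
  k=1: a=1, p=8, q=1
  k=2: a=1, p=15, q=2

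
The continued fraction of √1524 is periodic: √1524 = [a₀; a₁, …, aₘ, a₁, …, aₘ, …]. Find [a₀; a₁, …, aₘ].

[39; 26, 78]

a₀ = ⌊√1524⌋ = 39.
With m₀=0, d₀=1 and mₖ₊₁ = dₖaₖ − mₖ, dₖ₊₁ = (n − mₖ₊₁²)/dₖ, aₖ₊₁ = ⌊(a₀+mₖ₊₁)/dₖ₊₁⌋:
  k=1: m=39, d=3, a=26
  k=2: m=39, d=1, a=78
d=1 and a=2a₀=78 at k=2, so the next step gives (m, d) = (39, 3) again — its k=1 value — and the period has length 2.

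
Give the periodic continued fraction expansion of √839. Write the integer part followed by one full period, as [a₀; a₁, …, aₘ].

[28; 1, 27, 1, 56]

a₀ = ⌊√839⌋ = 28.
With m₀=0, d₀=1 and mₖ₊₁ = dₖaₖ − mₖ, dₖ₊₁ = (n − mₖ₊₁²)/dₖ, aₖ₊₁ = ⌊(a₀+mₖ₊₁)/dₖ₊₁⌋:
  k=1: m=28, d=55, a=1
  k=2: m=27, d=2, a=27
  k=3: m=27, d=55, a=1
  k=4: m=28, d=1, a=56
d=1 and a=2a₀=56 at k=4, so the next step gives (m, d) = (28, 55) again — its k=1 value — and the period has length 4.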